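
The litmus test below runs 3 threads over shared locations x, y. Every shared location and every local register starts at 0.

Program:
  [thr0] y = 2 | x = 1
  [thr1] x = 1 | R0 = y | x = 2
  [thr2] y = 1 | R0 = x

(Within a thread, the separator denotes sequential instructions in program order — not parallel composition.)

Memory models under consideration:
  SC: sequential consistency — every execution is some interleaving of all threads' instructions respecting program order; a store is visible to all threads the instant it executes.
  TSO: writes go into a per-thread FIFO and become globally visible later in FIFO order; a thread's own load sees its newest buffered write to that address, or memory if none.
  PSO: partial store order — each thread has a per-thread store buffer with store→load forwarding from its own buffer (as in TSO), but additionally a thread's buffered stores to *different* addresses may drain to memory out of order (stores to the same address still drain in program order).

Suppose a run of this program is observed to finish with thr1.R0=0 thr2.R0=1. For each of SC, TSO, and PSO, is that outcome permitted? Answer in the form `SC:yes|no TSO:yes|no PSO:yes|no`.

outcome vector order: (thr1.R0,thr2.R0)
under SC → 0/1, 0/2, 1/0, 1/1, 1/2, 2/0, 2/1, 2/2
under TSO → 0/0, 0/1, 0/2, 1/0, 1/1, 1/2, 2/0, 2/1, 2/2
under PSO → 0/0, 0/1, 0/2, 1/0, 1/1, 1/2, 2/0, 2/1, 2/2
target 0/1 ∈ {SC,TSO,PSO}

SC:yes TSO:yes PSO:yes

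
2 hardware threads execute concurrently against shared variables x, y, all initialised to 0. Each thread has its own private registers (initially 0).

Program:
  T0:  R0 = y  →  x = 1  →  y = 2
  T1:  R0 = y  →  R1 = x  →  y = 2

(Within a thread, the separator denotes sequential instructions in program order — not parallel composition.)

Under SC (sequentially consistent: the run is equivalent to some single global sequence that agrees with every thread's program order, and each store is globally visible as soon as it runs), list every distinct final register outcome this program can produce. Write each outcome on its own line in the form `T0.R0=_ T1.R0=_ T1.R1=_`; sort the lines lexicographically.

T0.R0=0 T1.R0=0 T1.R1=0
T0.R0=0 T1.R0=0 T1.R1=1
T0.R0=0 T1.R0=2 T1.R1=1
T0.R0=2 T1.R0=0 T1.R1=0

outcome vector order: (T0.R0,T1.R0,T1.R1)
|SC outcomes| = 4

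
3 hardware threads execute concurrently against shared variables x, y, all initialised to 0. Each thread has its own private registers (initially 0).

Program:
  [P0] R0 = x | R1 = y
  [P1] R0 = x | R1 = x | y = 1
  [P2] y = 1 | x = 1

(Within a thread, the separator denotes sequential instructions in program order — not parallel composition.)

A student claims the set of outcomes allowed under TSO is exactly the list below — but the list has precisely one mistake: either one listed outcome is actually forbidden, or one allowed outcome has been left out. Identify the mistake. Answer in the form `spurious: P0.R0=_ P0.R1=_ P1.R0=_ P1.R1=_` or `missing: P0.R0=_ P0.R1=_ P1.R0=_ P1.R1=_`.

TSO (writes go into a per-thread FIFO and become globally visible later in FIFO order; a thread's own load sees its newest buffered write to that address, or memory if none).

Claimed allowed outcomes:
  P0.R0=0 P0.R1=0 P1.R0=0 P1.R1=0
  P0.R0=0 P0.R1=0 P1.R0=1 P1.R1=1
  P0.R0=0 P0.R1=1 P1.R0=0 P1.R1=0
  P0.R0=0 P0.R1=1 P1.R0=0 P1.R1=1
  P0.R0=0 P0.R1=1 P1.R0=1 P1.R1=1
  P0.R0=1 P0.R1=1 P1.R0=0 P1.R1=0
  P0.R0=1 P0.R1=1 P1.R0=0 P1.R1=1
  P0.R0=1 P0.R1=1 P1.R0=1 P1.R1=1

outcome vector order: (P0.R0,P0.R1,P1.R0,P1.R1)
TSO: 9 outcomes — {(0,0,0,0), (0,0,0,1), (0,0,1,1), (0,1,0,0), (0,1,0,1), (0,1,1,1), (1,1,0,0), (1,1,0,1), (1,1,1,1)}
TSO∖claimed = {(0,0,0,1)}

missing: P0.R0=0 P0.R1=0 P1.R0=0 P1.R1=1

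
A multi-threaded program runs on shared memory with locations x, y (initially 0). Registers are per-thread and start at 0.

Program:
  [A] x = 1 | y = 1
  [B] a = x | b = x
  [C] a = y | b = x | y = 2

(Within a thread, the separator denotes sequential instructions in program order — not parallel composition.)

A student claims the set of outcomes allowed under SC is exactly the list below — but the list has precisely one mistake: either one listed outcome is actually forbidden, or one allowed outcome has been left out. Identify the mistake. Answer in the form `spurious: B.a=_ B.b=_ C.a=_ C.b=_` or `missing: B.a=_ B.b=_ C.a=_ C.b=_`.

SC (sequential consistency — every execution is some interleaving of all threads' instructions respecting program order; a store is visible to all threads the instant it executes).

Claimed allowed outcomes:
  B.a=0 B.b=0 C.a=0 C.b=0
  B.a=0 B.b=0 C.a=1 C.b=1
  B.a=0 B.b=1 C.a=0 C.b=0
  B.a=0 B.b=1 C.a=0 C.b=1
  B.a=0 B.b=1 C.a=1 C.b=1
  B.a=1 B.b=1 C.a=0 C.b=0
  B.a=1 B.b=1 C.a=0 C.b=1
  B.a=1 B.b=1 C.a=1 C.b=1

missing: B.a=0 B.b=0 C.a=0 C.b=1

outcome vector order: (B.a,B.b,C.a,C.b)
[SC] allowed = {0000; 0001; 0011; 0100; 0101; 0111; 1100; 1101; 1111}
SC∖claimed = {0001}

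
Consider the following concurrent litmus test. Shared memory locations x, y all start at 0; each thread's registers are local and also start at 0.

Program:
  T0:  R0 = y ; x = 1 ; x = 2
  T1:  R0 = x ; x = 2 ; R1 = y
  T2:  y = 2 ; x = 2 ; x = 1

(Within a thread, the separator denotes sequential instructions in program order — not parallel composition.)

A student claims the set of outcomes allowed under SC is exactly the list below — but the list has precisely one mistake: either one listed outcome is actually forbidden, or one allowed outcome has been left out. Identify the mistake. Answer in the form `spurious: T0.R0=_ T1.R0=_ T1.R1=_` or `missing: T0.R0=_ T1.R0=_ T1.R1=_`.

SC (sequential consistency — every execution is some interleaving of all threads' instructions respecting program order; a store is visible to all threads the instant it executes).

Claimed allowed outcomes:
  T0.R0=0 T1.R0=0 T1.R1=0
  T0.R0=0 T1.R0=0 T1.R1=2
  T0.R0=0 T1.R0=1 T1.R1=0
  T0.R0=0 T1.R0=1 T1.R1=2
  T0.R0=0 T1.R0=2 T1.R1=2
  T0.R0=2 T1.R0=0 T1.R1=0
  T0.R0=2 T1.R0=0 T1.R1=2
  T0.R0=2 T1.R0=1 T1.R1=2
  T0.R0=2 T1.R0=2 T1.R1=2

outcome vector order: (T0.R0,T1.R0,T1.R1)
[SC] allowed = {0/0/0; 0/0/2; 0/1/0; 0/1/2; 0/2/0; 0/2/2; 2/0/0; 2/0/2; 2/1/2; 2/2/2}
SC∖claimed = {0/2/0}

missing: T0.R0=0 T1.R0=2 T1.R1=0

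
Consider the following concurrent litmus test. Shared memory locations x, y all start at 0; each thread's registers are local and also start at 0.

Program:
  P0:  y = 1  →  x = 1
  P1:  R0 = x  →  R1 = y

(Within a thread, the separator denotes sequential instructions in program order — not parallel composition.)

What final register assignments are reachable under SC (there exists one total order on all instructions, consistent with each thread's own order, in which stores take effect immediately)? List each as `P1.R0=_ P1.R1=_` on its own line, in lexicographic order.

P1.R0=0 P1.R1=0
P1.R0=0 P1.R1=1
P1.R0=1 P1.R1=1

outcome vector order: (P1.R0,P1.R1)
|SC outcomes| = 3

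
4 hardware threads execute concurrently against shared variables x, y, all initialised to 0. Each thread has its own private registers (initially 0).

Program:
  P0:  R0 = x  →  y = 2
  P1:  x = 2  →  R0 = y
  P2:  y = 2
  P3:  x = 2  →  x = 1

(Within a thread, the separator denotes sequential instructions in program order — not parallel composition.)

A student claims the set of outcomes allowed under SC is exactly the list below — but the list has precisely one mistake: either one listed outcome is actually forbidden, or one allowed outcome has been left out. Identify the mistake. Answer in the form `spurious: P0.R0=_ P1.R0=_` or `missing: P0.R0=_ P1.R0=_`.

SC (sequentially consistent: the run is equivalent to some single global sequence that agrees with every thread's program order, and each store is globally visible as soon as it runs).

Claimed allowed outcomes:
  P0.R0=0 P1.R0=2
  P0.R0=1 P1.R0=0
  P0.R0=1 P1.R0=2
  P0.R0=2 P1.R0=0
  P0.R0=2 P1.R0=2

outcome vector order: (P0.R0,P1.R0)
under SC → 0/0, 0/2, 1/0, 1/2, 2/0, 2/2
SC∖claimed = {0/0}

missing: P0.R0=0 P1.R0=0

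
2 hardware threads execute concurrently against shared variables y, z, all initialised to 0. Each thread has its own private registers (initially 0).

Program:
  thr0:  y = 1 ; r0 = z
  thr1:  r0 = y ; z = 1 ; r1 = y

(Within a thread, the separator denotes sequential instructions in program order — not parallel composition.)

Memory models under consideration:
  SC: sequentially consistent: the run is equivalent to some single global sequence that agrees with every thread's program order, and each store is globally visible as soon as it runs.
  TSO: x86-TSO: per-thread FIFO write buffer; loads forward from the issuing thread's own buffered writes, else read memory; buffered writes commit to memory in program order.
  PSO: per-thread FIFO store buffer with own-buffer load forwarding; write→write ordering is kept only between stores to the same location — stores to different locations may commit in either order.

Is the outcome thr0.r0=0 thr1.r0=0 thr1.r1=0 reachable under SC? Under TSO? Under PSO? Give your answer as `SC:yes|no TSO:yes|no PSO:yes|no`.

SC:no TSO:yes PSO:yes

outcome vector order: (thr0.r0,thr1.r0,thr1.r1)
SC: 5 outcomes — {0/0/1, 0/1/1, 1/0/0, 1/0/1, 1/1/1}
TSO: 6 outcomes — {0/0/0, 0/0/1, 0/1/1, 1/0/0, 1/0/1, 1/1/1}
PSO: 6 outcomes — {0/0/0, 0/0/1, 0/1/1, 1/0/0, 1/0/1, 1/1/1}
target 0/0/0 ∈ {TSO,PSO}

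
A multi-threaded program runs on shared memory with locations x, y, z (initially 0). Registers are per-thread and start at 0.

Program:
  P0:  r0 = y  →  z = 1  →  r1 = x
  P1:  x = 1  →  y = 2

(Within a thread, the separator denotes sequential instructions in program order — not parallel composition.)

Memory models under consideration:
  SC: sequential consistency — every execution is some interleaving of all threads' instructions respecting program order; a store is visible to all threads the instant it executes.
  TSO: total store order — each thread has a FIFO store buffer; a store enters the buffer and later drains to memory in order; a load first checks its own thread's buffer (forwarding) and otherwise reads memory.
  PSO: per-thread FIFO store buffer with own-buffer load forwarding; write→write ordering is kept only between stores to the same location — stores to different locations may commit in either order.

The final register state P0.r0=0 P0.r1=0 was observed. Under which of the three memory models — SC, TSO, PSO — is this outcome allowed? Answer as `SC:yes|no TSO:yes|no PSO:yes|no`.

SC:yes TSO:yes PSO:yes

outcome vector order: (P0.r0,P0.r1)
SC: 3 outcomes — {(0,0), (0,1), (2,1)}
TSO: 3 outcomes — {(0,0), (0,1), (2,1)}
PSO: 4 outcomes — {(0,0), (0,1), (2,0), (2,1)}
target (0,0) ∈ {SC,TSO,PSO}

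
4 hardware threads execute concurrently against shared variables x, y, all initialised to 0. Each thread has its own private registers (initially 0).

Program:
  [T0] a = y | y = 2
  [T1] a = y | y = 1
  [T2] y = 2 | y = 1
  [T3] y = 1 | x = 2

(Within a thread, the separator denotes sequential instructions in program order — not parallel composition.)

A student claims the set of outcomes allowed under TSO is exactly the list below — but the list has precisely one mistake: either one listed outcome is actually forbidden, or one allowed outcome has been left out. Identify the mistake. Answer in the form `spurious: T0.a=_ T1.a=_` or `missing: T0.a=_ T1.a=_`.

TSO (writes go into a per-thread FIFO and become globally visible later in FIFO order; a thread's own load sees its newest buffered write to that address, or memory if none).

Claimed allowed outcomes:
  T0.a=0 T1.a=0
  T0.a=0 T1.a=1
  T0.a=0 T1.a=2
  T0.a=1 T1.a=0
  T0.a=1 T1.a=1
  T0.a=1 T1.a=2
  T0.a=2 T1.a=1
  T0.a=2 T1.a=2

outcome vector order: (T0.a,T1.a)
TSO (9): <0 0>; <0 1>; <0 2>; <1 0>; <1 1>; <1 2>; <2 0>; <2 1>; <2 2>
TSO∖claimed = {<2 0>}

missing: T0.a=2 T1.a=0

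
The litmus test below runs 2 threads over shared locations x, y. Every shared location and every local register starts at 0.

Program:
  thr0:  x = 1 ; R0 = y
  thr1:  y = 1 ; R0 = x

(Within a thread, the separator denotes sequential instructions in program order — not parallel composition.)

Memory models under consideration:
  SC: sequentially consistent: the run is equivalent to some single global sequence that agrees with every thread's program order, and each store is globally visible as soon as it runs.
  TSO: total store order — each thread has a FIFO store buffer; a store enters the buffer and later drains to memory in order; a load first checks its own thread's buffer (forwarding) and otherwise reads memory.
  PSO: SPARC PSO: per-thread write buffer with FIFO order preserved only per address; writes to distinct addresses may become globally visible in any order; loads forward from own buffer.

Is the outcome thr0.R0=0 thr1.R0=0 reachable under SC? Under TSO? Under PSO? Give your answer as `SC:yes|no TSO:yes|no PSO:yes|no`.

SC:no TSO:yes PSO:yes

outcome vector order: (thr0.R0,thr1.R0)
SC: 3 outcomes — {(0,1) (1,0) (1,1)}
TSO: 4 outcomes — {(0,0) (0,1) (1,0) (1,1)}
PSO: 4 outcomes — {(0,0) (0,1) (1,0) (1,1)}
target (0,0) ∈ {TSO,PSO}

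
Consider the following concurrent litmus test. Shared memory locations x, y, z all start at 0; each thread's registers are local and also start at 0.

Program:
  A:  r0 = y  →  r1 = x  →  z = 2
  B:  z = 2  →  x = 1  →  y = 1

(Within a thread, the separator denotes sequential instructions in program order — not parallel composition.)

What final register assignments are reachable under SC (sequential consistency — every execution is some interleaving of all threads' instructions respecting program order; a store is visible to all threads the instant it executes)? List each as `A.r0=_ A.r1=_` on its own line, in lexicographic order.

outcome vector order: (A.r0,A.r1)
|SC outcomes| = 3

A.r0=0 A.r1=0
A.r0=0 A.r1=1
A.r0=1 A.r1=1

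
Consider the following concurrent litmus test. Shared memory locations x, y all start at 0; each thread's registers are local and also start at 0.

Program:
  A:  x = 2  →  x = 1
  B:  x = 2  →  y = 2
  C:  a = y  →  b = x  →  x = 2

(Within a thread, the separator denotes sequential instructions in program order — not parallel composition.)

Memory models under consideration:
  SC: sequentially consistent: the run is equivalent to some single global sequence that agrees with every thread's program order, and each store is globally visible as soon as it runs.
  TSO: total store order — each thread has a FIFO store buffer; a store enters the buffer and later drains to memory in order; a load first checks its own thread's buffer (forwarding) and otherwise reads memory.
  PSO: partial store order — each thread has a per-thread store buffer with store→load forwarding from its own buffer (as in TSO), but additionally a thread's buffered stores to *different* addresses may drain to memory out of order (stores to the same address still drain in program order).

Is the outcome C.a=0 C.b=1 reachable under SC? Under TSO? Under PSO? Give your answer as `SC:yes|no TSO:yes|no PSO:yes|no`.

outcome vector order: (C.a,C.b)
under SC → 00, 01, 02, 21, 22
under TSO → 00, 01, 02, 21, 22
under PSO → 00, 01, 02, 20, 21, 22
target 01 ∈ {SC,TSO,PSO}

SC:yes TSO:yes PSO:yes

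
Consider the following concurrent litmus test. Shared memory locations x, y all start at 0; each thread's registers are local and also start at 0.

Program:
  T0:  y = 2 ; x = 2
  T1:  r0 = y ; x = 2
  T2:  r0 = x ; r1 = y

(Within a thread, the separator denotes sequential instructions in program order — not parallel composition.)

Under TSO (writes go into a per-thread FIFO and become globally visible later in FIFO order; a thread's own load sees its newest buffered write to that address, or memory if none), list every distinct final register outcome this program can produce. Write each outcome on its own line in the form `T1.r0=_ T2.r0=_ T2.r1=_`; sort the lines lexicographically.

outcome vector order: (T1.r0,T2.r0,T2.r1)
|TSO outcomes| = 7

T1.r0=0 T2.r0=0 T2.r1=0
T1.r0=0 T2.r0=0 T2.r1=2
T1.r0=0 T2.r0=2 T2.r1=0
T1.r0=0 T2.r0=2 T2.r1=2
T1.r0=2 T2.r0=0 T2.r1=0
T1.r0=2 T2.r0=0 T2.r1=2
T1.r0=2 T2.r0=2 T2.r1=2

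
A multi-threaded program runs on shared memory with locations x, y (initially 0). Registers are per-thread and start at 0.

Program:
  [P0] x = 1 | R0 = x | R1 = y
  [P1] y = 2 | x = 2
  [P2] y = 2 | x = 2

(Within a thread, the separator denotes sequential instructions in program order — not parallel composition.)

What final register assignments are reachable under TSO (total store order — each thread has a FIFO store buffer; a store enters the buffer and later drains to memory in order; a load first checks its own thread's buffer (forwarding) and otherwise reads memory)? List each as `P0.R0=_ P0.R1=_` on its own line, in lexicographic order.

outcome vector order: (P0.R0,P0.R1)
|TSO outcomes| = 3

P0.R0=1 P0.R1=0
P0.R0=1 P0.R1=2
P0.R0=2 P0.R1=2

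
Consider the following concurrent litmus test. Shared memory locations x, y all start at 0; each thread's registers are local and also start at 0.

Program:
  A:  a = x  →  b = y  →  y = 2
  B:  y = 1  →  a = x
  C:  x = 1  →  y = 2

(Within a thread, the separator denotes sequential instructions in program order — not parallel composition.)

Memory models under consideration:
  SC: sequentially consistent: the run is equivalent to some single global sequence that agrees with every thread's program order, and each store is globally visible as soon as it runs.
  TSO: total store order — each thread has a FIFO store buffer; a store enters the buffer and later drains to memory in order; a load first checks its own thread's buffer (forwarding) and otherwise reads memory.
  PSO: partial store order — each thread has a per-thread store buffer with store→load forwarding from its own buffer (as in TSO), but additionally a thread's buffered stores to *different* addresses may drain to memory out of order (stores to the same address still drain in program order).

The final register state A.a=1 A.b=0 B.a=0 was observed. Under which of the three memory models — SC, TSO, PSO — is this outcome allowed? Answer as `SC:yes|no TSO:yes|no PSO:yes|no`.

outcome vector order: (A.a,A.b,B.a)
under SC → 0/0/0 0/0/1 0/1/0 0/1/1 0/2/0 0/2/1 1/0/1 1/1/0 1/1/1 1/2/0 1/2/1
under TSO → 0/0/0 0/0/1 0/1/0 0/1/1 0/2/0 0/2/1 1/0/0 1/0/1 1/1/0 1/1/1 1/2/0 1/2/1
under PSO → 0/0/0 0/0/1 0/1/0 0/1/1 0/2/0 0/2/1 1/0/0 1/0/1 1/1/0 1/1/1 1/2/0 1/2/1
target 1/0/0 ∈ {TSO,PSO}

SC:no TSO:yes PSO:yes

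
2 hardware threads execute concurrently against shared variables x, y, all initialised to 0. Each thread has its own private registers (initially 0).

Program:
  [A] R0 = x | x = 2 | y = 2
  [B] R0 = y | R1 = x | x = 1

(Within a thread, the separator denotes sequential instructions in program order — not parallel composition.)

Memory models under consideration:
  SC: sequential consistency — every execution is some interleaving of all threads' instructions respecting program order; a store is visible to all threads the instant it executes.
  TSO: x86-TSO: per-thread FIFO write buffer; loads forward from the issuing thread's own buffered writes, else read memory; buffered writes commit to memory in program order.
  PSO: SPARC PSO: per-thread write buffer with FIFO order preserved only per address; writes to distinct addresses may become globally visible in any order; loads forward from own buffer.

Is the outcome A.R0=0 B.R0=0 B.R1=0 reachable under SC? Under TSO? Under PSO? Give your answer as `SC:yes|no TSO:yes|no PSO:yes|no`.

SC:yes TSO:yes PSO:yes

outcome vector order: (A.R0,B.R0,B.R1)
SC (4): 0/0/0 0/0/2 0/2/2 1/0/0
TSO (4): 0/0/0 0/0/2 0/2/2 1/0/0
PSO (5): 0/0/0 0/0/2 0/2/0 0/2/2 1/0/0
target 0/0/0 ∈ {SC,TSO,PSO}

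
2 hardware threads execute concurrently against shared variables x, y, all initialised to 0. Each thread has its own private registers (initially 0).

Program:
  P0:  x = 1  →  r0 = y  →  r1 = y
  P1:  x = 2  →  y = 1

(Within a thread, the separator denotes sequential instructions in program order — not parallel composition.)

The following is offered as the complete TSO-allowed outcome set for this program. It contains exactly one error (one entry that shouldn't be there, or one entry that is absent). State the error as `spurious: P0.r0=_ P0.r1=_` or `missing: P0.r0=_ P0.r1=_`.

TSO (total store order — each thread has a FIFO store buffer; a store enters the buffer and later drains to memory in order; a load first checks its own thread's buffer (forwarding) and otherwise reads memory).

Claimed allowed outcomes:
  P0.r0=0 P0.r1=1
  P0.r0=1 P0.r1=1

outcome vector order: (P0.r0,P0.r1)
under TSO → 0/0 0/1 1/1
TSO∖claimed = {0/0}

missing: P0.r0=0 P0.r1=0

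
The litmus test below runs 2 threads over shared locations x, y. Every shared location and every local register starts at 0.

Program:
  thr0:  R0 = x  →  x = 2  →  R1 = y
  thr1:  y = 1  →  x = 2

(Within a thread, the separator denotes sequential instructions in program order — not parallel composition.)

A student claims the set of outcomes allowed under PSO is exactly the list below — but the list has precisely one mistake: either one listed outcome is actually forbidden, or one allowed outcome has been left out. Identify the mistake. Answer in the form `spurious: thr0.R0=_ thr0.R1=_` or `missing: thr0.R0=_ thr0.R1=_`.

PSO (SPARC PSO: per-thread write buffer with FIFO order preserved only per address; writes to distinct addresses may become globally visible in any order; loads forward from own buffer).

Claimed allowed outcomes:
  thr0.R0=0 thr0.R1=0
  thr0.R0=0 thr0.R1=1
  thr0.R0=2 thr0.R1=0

outcome vector order: (thr0.R0,thr0.R1)
under PSO → 00, 01, 20, 21
PSO∖claimed = {21}

missing: thr0.R0=2 thr0.R1=1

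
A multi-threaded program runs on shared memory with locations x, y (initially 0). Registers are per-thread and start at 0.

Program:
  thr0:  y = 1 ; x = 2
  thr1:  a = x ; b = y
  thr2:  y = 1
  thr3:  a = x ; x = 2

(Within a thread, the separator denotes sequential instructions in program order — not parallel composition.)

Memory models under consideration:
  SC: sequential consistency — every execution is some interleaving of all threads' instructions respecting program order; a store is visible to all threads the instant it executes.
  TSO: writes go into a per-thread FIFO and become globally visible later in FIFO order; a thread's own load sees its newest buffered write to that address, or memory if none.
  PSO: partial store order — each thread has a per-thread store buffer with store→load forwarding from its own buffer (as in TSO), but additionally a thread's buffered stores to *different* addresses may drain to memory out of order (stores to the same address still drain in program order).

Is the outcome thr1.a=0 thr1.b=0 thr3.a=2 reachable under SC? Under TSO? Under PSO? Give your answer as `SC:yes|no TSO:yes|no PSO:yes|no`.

SC:yes TSO:yes PSO:yes

outcome vector order: (thr1.a,thr1.b,thr3.a)
SC (7): 000; 002; 010; 012; 200; 210; 212
TSO (7): 000; 002; 010; 012; 200; 210; 212
PSO (8): 000; 002; 010; 012; 200; 202; 210; 212
target 002 ∈ {SC,TSO,PSO}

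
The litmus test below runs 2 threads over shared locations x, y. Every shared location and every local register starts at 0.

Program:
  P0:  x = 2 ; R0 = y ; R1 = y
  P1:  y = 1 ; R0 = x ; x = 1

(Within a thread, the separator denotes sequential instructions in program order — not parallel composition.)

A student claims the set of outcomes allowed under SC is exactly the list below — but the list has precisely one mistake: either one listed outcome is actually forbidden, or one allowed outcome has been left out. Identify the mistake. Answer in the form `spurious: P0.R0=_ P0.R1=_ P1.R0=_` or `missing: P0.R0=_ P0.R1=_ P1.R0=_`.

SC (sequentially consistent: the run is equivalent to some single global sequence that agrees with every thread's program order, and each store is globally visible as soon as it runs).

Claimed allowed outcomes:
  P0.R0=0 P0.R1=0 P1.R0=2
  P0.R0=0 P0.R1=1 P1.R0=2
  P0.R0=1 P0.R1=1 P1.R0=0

outcome vector order: (P0.R0,P0.R1,P1.R0)
SC: 4 outcomes — {0/0/2 0/1/2 1/1/0 1/1/2}
SC∖claimed = {1/1/2}

missing: P0.R0=1 P0.R1=1 P1.R0=2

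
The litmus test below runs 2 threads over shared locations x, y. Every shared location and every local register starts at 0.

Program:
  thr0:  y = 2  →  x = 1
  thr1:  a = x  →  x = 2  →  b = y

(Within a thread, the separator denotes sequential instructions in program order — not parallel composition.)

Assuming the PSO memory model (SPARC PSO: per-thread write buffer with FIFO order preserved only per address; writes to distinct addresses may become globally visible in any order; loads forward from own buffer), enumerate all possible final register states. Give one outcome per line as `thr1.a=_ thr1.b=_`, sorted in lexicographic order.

thr1.a=0 thr1.b=0
thr1.a=0 thr1.b=2
thr1.a=1 thr1.b=0
thr1.a=1 thr1.b=2

outcome vector order: (thr1.a,thr1.b)
|PSO outcomes| = 4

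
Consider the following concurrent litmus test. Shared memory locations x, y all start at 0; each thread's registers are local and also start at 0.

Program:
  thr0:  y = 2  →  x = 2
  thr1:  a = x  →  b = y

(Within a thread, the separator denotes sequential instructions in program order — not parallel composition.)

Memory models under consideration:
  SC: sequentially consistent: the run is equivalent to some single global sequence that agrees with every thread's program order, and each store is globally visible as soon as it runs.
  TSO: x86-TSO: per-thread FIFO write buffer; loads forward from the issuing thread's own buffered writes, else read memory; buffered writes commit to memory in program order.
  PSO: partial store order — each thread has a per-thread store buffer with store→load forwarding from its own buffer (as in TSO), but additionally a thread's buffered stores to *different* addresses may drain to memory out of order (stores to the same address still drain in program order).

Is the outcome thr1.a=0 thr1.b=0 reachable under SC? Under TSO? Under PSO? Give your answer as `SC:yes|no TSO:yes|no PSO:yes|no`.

SC:yes TSO:yes PSO:yes

outcome vector order: (thr1.a,thr1.b)
[SC] allowed = {(0,0), (0,2), (2,2)}
[TSO] allowed = {(0,0), (0,2), (2,2)}
[PSO] allowed = {(0,0), (0,2), (2,0), (2,2)}
target (0,0) ∈ {SC,TSO,PSO}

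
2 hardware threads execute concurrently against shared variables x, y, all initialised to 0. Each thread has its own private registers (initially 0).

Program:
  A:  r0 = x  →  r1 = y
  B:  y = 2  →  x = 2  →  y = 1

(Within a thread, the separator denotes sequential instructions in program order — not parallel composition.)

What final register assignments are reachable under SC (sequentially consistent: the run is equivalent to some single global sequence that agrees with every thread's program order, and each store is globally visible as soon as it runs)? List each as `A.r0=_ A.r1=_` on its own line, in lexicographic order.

outcome vector order: (A.r0,A.r1)
|SC outcomes| = 5

A.r0=0 A.r1=0
A.r0=0 A.r1=1
A.r0=0 A.r1=2
A.r0=2 A.r1=1
A.r0=2 A.r1=2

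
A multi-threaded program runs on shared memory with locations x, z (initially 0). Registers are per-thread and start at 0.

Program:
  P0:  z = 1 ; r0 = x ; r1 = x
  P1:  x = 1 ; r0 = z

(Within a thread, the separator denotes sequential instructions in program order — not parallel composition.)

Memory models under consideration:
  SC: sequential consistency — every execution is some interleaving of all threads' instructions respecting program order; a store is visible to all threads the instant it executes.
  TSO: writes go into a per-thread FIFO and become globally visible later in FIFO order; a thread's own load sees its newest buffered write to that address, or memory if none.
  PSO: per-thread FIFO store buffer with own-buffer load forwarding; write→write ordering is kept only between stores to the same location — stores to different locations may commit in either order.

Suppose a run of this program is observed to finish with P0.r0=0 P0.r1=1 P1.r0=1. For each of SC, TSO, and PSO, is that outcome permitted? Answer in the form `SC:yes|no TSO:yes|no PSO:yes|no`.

SC:yes TSO:yes PSO:yes

outcome vector order: (P0.r0,P0.r1,P1.r0)
SC (4): (0,0,1), (0,1,1), (1,1,0), (1,1,1)
TSO (6): (0,0,0), (0,0,1), (0,1,0), (0,1,1), (1,1,0), (1,1,1)
PSO (6): (0,0,0), (0,0,1), (0,1,0), (0,1,1), (1,1,0), (1,1,1)
target (0,1,1) ∈ {SC,TSO,PSO}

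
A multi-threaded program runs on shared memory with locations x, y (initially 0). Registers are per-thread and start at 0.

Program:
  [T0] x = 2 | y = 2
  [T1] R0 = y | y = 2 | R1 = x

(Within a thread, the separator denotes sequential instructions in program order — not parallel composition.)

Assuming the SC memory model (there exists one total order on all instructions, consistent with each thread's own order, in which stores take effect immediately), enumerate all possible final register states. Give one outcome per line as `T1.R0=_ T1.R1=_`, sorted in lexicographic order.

outcome vector order: (T1.R0,T1.R1)
|SC outcomes| = 3

T1.R0=0 T1.R1=0
T1.R0=0 T1.R1=2
T1.R0=2 T1.R1=2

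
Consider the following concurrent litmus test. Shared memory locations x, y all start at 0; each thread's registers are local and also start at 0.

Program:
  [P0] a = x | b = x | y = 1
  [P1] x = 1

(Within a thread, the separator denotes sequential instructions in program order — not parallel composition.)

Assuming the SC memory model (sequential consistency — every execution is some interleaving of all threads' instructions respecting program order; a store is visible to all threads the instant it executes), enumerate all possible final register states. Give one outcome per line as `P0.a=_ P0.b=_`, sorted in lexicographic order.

P0.a=0 P0.b=0
P0.a=0 P0.b=1
P0.a=1 P0.b=1

outcome vector order: (P0.a,P0.b)
|SC outcomes| = 3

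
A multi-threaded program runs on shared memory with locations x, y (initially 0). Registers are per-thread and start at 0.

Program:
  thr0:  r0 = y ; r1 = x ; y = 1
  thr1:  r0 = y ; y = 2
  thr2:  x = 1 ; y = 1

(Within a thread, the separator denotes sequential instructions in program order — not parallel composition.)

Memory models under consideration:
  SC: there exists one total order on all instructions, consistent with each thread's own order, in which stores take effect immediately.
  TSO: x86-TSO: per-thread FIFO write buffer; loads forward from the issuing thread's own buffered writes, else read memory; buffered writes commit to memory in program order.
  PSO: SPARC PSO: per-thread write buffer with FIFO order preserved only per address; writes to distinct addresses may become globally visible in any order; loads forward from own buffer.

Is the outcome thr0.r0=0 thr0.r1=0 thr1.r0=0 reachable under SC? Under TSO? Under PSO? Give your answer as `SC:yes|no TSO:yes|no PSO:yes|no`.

outcome vector order: (thr0.r0,thr0.r1,thr1.r0)
SC: 9 outcomes — {(0,0,0), (0,0,1), (0,1,0), (0,1,1), (1,1,0), (1,1,1), (2,0,0), (2,1,0), (2,1,1)}
TSO: 9 outcomes — {(0,0,0), (0,0,1), (0,1,0), (0,1,1), (1,1,0), (1,1,1), (2,0,0), (2,1,0), (2,1,1)}
PSO: 12 outcomes — {(0,0,0), (0,0,1), (0,1,0), (0,1,1), (1,0,0), (1,0,1), (1,1,0), (1,1,1), (2,0,0), (2,0,1), (2,1,0), (2,1,1)}
target (0,0,0) ∈ {SC,TSO,PSO}

SC:yes TSO:yes PSO:yes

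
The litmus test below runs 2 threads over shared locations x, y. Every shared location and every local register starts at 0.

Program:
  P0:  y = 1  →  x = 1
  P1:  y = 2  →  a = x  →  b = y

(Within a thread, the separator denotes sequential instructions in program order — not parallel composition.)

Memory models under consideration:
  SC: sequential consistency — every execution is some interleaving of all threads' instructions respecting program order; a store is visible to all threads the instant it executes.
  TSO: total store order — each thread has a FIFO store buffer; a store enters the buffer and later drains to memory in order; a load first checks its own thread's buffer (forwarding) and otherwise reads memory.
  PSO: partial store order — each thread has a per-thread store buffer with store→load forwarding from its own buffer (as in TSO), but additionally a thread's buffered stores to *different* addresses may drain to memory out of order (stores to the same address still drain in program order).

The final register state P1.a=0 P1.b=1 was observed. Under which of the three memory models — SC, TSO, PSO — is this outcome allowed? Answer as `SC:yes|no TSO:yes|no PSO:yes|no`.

SC:yes TSO:yes PSO:yes

outcome vector order: (P1.a,P1.b)
under SC → <0 1>, <0 2>, <1 1>, <1 2>
under TSO → <0 1>, <0 2>, <1 1>, <1 2>
under PSO → <0 1>, <0 2>, <1 1>, <1 2>
target <0 1> ∈ {SC,TSO,PSO}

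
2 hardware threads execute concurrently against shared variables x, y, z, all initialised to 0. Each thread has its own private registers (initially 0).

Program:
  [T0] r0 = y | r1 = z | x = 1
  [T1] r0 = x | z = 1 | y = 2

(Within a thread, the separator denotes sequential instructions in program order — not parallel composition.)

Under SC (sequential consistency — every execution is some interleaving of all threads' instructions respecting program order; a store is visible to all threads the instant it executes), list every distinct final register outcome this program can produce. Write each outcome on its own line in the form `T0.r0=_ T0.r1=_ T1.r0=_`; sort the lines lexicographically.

T0.r0=0 T0.r1=0 T1.r0=0
T0.r0=0 T0.r1=0 T1.r0=1
T0.r0=0 T0.r1=1 T1.r0=0
T0.r0=2 T0.r1=1 T1.r0=0

outcome vector order: (T0.r0,T0.r1,T1.r0)
|SC outcomes| = 4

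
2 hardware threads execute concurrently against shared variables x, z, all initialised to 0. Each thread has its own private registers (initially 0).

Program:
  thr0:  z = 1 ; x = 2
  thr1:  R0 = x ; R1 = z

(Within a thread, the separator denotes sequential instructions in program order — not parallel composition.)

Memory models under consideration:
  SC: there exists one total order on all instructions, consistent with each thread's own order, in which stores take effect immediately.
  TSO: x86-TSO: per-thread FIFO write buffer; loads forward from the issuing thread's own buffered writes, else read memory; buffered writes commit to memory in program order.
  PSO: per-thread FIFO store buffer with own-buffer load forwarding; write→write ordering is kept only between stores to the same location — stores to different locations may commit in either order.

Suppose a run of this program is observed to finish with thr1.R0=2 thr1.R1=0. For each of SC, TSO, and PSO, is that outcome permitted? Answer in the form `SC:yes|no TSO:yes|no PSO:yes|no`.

outcome vector order: (thr1.R0,thr1.R1)
SC: 3 outcomes — {00 01 21}
TSO: 3 outcomes — {00 01 21}
PSO: 4 outcomes — {00 01 20 21}
target 20 ∈ {PSO}

SC:no TSO:no PSO:yes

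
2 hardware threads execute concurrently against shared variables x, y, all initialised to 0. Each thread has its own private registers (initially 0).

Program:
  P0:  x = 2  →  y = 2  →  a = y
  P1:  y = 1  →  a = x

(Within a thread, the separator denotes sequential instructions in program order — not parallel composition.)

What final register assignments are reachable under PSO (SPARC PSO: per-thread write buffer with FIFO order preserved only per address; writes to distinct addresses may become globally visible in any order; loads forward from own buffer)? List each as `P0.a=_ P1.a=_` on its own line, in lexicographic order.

P0.a=1 P1.a=0
P0.a=1 P1.a=2
P0.a=2 P1.a=0
P0.a=2 P1.a=2

outcome vector order: (P0.a,P1.a)
|PSO outcomes| = 4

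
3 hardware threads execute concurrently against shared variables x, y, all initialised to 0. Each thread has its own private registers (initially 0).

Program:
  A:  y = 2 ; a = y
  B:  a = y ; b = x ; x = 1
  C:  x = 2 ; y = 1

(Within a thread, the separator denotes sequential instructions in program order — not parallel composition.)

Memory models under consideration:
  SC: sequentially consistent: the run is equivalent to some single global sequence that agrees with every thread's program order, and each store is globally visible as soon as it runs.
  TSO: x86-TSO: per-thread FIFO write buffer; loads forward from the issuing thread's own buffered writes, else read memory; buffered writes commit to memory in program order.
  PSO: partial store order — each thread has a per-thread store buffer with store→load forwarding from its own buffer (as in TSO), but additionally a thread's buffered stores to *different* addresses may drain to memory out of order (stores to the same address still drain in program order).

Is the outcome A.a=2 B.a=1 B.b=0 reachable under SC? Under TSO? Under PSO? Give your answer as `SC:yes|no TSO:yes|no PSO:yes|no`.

outcome vector order: (A.a,B.a,B.b)
SC (10): 100, 102, 112, 120, 122, 200, 202, 212, 220, 222
TSO (10): 100, 102, 112, 120, 122, 200, 202, 212, 220, 222
PSO (12): 100, 102, 110, 112, 120, 122, 200, 202, 210, 212, 220, 222
target 210 ∈ {PSO}

SC:no TSO:no PSO:yes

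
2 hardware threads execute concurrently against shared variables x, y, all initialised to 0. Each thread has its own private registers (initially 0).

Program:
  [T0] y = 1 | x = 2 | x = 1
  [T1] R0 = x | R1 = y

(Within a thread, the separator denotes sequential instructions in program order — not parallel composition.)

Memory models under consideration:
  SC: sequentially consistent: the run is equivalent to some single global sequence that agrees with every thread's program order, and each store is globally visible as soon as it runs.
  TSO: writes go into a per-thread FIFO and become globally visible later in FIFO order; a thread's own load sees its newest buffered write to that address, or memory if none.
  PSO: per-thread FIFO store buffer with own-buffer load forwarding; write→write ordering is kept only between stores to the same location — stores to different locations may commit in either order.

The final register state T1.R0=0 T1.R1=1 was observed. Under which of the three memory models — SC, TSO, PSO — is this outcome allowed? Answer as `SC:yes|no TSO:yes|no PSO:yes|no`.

SC:yes TSO:yes PSO:yes

outcome vector order: (T1.R0,T1.R1)
under SC → 00 01 11 21
under TSO → 00 01 11 21
under PSO → 00 01 10 11 20 21
target 01 ∈ {SC,TSO,PSO}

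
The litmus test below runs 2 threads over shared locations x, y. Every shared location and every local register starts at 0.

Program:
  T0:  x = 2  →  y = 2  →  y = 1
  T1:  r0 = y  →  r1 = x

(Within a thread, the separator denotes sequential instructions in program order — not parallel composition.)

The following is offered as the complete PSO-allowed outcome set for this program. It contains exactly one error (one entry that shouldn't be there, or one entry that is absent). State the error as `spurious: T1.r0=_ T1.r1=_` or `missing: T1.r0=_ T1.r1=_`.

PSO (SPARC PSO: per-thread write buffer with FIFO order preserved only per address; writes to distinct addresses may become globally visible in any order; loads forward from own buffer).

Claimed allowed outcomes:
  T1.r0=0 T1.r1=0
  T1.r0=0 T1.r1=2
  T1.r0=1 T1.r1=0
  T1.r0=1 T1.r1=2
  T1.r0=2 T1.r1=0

missing: T1.r0=2 T1.r1=2

outcome vector order: (T1.r0,T1.r1)
[PSO] allowed = {0/0 0/2 1/0 1/2 2/0 2/2}
PSO∖claimed = {2/2}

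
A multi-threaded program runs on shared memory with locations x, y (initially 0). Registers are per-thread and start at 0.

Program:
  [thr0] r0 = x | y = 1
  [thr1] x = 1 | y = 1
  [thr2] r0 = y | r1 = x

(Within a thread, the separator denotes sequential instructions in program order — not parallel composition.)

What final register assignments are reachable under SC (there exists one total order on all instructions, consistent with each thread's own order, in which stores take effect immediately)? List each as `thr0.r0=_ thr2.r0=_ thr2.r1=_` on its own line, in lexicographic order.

outcome vector order: (thr0.r0,thr2.r0,thr2.r1)
|SC outcomes| = 7

thr0.r0=0 thr2.r0=0 thr2.r1=0
thr0.r0=0 thr2.r0=0 thr2.r1=1
thr0.r0=0 thr2.r0=1 thr2.r1=0
thr0.r0=0 thr2.r0=1 thr2.r1=1
thr0.r0=1 thr2.r0=0 thr2.r1=0
thr0.r0=1 thr2.r0=0 thr2.r1=1
thr0.r0=1 thr2.r0=1 thr2.r1=1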